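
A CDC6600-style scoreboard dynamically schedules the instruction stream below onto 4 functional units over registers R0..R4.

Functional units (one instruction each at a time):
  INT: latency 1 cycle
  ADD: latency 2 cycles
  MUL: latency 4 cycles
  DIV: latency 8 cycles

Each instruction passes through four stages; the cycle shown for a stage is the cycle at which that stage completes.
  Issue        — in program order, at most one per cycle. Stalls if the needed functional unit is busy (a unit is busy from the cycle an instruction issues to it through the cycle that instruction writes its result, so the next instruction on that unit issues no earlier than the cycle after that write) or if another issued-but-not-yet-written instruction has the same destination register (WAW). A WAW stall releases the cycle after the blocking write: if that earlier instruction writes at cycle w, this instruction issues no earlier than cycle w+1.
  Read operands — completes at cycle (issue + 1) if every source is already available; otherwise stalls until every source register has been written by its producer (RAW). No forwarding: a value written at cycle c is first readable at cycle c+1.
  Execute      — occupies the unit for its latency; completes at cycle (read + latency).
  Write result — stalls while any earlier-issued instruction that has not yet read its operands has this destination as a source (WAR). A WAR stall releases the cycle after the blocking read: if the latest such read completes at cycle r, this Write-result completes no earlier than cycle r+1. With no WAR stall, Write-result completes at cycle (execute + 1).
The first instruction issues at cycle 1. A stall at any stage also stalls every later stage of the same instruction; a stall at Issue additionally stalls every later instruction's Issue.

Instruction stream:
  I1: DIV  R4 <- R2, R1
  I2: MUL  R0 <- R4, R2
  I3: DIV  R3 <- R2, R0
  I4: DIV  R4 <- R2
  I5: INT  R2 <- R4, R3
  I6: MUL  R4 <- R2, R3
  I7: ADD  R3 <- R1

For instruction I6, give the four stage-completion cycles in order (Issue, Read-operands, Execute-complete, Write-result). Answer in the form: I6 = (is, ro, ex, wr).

I1: IS=1 RO=2 EX=10 WR=11
I2: IS=2 RO=12 EX=16 WR=17  [RAW R4: wait I1 write@11]
I3: IS=12 RO=18 EX=26 WR=27  [struct: DIV busy until I1 writes@11; RAW R0: wait I2 write@17]
I4: IS=28 RO=29 EX=37 WR=38  [struct: DIV busy until I3 writes@27]
I5: IS=29 RO=39 EX=40 WR=41  [RAW R4: wait I4 write@38]
I6: IS=39 RO=42 EX=46 WR=47  [WAW R4: wait I4 write@38; RAW R2: wait I5 write@41]
I7: IS=40 RO=41 EX=43 WR=44

I6 = (39, 42, 46, 47)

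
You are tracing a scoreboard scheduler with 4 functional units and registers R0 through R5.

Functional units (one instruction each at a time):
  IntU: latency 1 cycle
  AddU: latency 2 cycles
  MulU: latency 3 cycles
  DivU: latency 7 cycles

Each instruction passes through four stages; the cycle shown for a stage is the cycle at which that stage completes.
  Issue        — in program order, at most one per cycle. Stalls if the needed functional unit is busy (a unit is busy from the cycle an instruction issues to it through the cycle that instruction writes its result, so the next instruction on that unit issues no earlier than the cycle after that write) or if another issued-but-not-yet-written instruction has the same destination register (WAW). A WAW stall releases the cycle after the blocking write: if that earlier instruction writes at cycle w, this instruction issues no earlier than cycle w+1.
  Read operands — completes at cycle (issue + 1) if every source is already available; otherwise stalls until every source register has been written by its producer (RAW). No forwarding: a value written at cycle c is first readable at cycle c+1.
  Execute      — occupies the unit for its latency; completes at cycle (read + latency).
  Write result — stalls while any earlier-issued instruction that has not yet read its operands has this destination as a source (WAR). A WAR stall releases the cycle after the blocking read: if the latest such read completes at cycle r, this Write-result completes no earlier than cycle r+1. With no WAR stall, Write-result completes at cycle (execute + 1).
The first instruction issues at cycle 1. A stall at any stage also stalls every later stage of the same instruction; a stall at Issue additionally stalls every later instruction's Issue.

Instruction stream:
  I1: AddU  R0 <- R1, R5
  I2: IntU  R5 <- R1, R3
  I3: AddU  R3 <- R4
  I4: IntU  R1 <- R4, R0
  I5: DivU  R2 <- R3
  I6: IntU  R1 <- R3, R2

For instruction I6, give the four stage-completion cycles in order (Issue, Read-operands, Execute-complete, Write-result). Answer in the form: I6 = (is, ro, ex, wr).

I6 = (11, 20, 21, 22)

t=1  I1 issues→AddU
t=2  I1 reads · I2 issues→IntU
t=3  I2 reads
t=4  I1 exec-done · I2 exec-done
t=5  I1 writes R0 · I2 writes R5
t=6  I3 issues→AddU
t=7  I3 reads · I4 issues→IntU
t=8  I4 reads · I5 issues→DivU
t=9  I3 exec-done · I4 exec-done
t=10  I3 writes R3 · I4 writes R1
t=11  I5 reads · I6 issues→IntU
t=18  I5 exec-done
t=19  I5 writes R2
t=20  I6 reads
t=21  I6 exec-done
t=22  I6 writes R1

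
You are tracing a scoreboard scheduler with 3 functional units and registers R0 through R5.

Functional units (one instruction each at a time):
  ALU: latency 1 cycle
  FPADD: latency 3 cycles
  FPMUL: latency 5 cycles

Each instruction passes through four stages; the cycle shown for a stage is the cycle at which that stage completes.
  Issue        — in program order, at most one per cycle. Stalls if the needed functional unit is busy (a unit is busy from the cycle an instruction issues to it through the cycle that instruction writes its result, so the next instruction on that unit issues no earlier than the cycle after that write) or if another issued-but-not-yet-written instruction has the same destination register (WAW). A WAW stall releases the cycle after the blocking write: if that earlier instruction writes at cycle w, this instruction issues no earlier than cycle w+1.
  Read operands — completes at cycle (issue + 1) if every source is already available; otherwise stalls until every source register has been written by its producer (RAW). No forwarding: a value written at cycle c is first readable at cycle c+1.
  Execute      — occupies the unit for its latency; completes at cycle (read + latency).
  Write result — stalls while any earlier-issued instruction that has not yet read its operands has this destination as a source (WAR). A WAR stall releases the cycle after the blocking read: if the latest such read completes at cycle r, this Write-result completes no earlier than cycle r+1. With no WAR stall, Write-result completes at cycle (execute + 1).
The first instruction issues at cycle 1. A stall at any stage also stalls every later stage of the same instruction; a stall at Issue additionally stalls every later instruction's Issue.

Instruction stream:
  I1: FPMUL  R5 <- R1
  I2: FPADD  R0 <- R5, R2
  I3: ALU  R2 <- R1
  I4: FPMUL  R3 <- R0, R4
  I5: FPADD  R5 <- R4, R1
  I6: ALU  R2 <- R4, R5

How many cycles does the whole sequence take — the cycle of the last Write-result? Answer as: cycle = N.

t=1  I1→FPMUL
t=2  I1 RO, I2→FPADD
t=3  I3→ALU
t=4  I3 RO
t=5  I3 EX
t=7  I1 EX
t=8  I1 WR R5
t=9  I2 RO, I4→FPMUL
t=10  I3 WR R2
t=12  I2 EX
t=13  I2 WR R0
t=14  I4 RO, I5→FPADD
t=15  I5 RO, I6→ALU
t=18  I5 EX
t=19  I4 EX, I5 WR R5
t=20  I4 WR R3, I6 RO
t=21  I6 EX
t=22  I6 WR R2

cycle = 22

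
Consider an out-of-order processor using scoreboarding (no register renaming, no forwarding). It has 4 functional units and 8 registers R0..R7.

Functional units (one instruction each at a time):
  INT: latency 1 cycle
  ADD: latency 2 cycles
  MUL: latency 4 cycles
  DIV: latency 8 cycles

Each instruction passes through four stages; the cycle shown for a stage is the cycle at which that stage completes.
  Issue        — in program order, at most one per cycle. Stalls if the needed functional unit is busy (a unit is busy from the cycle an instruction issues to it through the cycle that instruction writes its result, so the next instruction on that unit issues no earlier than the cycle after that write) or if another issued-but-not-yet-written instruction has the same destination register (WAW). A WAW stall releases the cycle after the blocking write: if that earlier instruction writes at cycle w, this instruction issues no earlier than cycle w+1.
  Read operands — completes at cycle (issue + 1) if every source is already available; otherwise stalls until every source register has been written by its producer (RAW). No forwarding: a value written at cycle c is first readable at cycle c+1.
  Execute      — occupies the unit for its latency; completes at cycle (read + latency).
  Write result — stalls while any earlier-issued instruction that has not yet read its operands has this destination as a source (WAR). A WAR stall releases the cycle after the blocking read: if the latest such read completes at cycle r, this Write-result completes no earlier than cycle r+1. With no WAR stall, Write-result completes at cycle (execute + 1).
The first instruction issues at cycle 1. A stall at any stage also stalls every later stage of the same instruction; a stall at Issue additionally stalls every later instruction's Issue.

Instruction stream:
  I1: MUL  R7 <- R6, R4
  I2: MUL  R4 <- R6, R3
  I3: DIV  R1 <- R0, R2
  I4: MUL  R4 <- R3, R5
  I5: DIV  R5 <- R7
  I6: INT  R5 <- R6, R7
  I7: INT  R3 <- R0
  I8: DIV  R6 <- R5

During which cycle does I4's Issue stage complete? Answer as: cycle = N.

cycle = 15

[1] issue I1 (MUL)
[2] I1 read-ops
[6] I1 finished on MUL
[7] I1→R7
[8] issue I2 (MUL)
[9] I2 read-ops · issue I3 (DIV)
[10] I3 read-ops
[13] I2 finished on MUL
[14] I2→R4
[15] issue I4 (MUL)
[16] I4 read-ops
[18] I3 finished on DIV
[19] I3→R1
[20] I4 finished on MUL · issue I5 (DIV)
[21] I4→R4 · I5 read-ops
[29] I5 finished on DIV
[30] I5→R5
[31] issue I6 (INT)
[32] I6 read-ops
[33] I6 finished on INT
[34] I6→R5
[35] issue I7 (INT)
[36] I7 read-ops · issue I8 (DIV)
[37] I7 finished on INT · I8 read-ops
[38] I7→R3
[45] I8 finished on DIV
[46] I8→R6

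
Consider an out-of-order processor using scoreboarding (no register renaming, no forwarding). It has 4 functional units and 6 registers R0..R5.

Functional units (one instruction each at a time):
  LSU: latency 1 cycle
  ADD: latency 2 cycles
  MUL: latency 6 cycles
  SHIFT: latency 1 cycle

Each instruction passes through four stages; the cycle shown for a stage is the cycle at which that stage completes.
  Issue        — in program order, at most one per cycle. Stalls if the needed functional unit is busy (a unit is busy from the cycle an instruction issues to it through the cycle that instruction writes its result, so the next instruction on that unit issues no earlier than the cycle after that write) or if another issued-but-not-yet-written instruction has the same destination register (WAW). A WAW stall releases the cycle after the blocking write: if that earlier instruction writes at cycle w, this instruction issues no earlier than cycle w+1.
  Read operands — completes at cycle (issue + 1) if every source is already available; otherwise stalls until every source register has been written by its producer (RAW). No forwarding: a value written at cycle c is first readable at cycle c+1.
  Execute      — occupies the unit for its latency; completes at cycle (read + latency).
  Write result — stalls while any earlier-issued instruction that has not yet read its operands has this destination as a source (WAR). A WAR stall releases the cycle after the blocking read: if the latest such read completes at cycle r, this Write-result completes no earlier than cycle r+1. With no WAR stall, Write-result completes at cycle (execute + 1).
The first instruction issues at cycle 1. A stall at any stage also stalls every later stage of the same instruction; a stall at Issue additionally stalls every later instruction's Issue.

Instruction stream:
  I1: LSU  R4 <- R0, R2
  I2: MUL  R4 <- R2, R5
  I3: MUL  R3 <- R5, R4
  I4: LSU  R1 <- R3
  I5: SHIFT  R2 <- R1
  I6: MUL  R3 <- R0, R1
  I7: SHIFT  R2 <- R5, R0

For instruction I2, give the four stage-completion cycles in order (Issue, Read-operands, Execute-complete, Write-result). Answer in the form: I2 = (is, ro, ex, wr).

I2 = (5, 6, 12, 13)

  I1 | 1 | 2 | 3 | 4
  I2 | 5 | 6 | 12 | 13   WAW R4: wait I1 write@4
  I3 | 14 | 15 | 21 | 22   struct: MUL busy until I2 writes@13
  I4 | 15 | 23 | 24 | 25   RAW R3: wait I3 write@22
  I5 | 16 | 26 | 27 | 28   RAW R1: wait I4 write@25
  I6 | 23 | 26 | 32 | 33   struct: MUL busy until I3 writes@22 · RAW R1: wait I4 write@25
  I7 | 29 | 30 | 31 | 32   struct: SHIFT busy until I5 writes@28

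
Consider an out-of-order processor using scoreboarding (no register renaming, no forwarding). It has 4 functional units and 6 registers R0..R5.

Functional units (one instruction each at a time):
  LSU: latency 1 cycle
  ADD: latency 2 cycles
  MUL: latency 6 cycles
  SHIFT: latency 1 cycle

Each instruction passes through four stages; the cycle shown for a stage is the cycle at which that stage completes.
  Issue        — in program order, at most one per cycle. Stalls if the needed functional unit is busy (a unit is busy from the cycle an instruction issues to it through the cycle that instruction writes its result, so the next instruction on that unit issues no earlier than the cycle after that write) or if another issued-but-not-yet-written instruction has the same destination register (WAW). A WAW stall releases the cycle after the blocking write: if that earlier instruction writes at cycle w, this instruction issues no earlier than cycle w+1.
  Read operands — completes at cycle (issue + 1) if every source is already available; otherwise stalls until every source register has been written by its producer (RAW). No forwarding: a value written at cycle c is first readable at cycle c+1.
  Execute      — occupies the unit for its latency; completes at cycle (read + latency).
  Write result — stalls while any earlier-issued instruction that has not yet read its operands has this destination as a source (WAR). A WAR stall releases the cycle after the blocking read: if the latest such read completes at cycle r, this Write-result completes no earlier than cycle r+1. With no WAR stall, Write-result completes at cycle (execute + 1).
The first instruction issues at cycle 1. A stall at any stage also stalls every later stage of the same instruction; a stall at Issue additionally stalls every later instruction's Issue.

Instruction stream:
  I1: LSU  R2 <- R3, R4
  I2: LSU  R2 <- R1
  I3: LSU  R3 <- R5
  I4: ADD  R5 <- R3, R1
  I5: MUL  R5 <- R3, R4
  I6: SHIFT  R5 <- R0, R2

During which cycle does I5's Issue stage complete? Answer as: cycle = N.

cycle = 17

t=1  I1→LSU
t=2  I1 RO
t=3  I1 EX
t=4  I1 WR R2
t=5  I2→LSU
t=6  I2 RO
t=7  I2 EX
t=8  I2 WR R2
t=9  I3→LSU
t=10  I3 RO · I4→ADD
t=11  I3 EX
t=12  I3 WR R3
t=13  I4 RO
t=15  I4 EX
t=16  I4 WR R5
t=17  I5→MUL
t=18  I5 RO
t=24  I5 EX
t=25  I5 WR R5
t=26  I6→SHIFT
t=27  I6 RO
t=28  I6 EX
t=29  I6 WR R5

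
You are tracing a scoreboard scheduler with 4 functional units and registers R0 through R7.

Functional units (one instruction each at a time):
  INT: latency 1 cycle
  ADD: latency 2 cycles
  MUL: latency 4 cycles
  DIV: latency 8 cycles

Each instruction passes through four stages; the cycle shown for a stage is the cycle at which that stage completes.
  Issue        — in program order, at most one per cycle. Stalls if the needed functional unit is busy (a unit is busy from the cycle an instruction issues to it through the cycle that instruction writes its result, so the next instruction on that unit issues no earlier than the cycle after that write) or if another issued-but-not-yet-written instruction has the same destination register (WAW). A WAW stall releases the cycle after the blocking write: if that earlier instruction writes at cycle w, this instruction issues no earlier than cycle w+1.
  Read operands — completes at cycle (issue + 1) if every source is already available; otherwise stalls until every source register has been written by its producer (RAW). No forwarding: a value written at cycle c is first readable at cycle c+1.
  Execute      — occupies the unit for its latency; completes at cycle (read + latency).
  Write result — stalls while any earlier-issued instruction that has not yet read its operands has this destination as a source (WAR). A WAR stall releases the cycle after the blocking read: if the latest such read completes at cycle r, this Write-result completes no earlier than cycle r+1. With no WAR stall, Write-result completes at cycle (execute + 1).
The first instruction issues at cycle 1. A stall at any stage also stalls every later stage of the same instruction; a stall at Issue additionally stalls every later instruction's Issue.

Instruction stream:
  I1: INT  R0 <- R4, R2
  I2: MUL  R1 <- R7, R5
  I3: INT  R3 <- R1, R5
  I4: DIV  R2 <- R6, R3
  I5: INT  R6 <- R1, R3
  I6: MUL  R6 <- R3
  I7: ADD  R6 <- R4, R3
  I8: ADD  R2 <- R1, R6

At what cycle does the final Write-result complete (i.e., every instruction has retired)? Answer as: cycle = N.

cycle = 32

t=1  I1 issues→INT
t=2  I1 reads; I2 issues→MUL
t=3  I1 exec-done; I2 reads
t=4  I1 writes R0
t=5  I3 issues→INT
t=6  I4 issues→DIV
t=7  I2 exec-done
t=8  I2 writes R1
t=9  I3 reads
t=10  I3 exec-done
t=11  I3 writes R3
t=12  I4 reads; I5 issues→INT
t=13  I5 reads
t=14  I5 exec-done
t=15  I5 writes R6
t=16  I6 issues→MUL
t=17  I6 reads
t=20  I4 exec-done
t=21  I4 writes R2; I6 exec-done
t=22  I6 writes R6
t=23  I7 issues→ADD
t=24  I7 reads
t=26  I7 exec-done
t=27  I7 writes R6
t=28  I8 issues→ADD
t=29  I8 reads
t=31  I8 exec-done
t=32  I8 writes R2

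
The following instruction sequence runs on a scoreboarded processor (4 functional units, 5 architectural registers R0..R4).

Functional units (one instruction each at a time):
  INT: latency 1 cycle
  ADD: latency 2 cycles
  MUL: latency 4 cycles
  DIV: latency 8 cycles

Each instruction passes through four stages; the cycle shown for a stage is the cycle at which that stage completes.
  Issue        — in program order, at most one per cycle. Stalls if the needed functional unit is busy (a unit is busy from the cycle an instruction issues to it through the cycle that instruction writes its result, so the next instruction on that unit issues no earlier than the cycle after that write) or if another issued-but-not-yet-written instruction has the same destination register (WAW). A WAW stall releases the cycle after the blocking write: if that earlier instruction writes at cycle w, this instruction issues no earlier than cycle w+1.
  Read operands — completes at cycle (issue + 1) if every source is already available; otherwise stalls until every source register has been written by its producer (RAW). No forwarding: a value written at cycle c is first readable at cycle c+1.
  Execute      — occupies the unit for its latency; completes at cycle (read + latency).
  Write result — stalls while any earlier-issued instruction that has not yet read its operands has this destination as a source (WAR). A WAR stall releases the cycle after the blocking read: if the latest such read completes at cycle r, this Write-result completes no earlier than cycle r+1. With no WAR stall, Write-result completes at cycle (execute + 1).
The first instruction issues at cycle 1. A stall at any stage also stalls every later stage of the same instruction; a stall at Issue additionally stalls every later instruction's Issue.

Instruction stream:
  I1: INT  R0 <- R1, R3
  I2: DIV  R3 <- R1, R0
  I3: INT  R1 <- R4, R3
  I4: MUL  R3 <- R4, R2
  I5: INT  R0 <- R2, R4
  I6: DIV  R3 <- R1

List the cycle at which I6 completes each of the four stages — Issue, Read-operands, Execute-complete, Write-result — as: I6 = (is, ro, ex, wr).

I1  is:1  ro:2  ex:3  wr:4
I2  is:2  ro:5  ex:13  wr:14  — RAW R0: wait I1 write@4
I3  is:5  ro:15  ex:16  wr:17  — struct: INT busy until I1 writes@4, RAW R3: wait I2 write@14
I4  is:15  ro:16  ex:20  wr:21  — WAW R3: wait I2 write@14
I5  is:18  ro:19  ex:20  wr:21  — struct: INT busy until I3 writes@17
I6  is:22  ro:23  ex:31  wr:32  — WAW R3: wait I4 write@21

I6 = (22, 23, 31, 32)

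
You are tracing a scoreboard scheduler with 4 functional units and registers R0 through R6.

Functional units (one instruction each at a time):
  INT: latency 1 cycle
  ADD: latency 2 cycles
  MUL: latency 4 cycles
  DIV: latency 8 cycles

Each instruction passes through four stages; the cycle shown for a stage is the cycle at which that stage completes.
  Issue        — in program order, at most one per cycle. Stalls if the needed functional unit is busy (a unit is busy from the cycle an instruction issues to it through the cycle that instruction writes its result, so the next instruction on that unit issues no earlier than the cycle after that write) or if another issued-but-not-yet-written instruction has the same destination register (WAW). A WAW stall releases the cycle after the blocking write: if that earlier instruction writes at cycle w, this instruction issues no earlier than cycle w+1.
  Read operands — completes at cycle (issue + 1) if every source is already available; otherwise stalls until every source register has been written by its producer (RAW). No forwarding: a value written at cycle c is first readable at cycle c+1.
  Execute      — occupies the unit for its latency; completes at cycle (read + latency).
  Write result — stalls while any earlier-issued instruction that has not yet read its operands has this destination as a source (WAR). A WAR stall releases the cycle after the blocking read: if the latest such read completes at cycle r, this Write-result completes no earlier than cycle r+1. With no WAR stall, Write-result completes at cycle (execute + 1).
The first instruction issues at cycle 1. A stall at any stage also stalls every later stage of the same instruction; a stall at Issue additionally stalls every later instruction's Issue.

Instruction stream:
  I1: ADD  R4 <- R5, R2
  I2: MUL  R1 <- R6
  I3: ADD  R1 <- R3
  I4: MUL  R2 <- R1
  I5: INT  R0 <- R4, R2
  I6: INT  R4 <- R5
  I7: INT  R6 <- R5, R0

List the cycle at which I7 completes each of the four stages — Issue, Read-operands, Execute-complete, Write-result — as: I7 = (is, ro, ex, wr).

I7 = (27, 28, 29, 30)

t=1  I1 issues→ADD
t=2  I1 reads; I2 issues→MUL
t=3  I2 reads
t=4  I1 exec-done
t=5  I1 writes R4
t=7  I2 exec-done
t=8  I2 writes R1
t=9  I3 issues→ADD
t=10  I3 reads; I4 issues→MUL
t=11  I5 issues→INT
t=12  I3 exec-done
t=13  I3 writes R1
t=14  I4 reads
t=18  I4 exec-done
t=19  I4 writes R2
t=20  I5 reads
t=21  I5 exec-done
t=22  I5 writes R0
t=23  I6 issues→INT
t=24  I6 reads
t=25  I6 exec-done
t=26  I6 writes R4
t=27  I7 issues→INT
t=28  I7 reads
t=29  I7 exec-done
t=30  I7 writes R6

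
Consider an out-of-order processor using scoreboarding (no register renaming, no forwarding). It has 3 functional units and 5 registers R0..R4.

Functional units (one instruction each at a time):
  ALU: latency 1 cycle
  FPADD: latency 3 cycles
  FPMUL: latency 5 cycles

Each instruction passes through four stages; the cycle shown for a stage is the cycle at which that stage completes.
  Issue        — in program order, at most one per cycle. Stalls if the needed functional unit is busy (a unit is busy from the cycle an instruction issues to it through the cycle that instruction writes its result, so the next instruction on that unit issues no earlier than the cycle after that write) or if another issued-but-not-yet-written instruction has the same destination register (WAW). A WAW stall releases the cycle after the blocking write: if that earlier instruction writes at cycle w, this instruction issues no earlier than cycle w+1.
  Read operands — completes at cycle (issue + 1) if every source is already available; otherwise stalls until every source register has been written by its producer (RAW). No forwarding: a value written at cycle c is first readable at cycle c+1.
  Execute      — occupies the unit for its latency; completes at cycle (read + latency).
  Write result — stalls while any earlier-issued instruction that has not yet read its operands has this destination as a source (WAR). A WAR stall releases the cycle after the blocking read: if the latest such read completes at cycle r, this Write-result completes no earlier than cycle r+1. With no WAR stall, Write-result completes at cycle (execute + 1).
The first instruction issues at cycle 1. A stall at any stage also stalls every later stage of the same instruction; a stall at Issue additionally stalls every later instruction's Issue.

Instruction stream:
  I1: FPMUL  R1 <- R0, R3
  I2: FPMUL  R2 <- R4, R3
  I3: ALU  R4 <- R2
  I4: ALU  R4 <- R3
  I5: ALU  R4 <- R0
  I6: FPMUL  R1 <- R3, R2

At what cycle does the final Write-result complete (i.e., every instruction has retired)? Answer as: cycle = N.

I1  is:1  ro:2  ex:7  wr:8
I2  is:9  ro:10  ex:15  wr:16  — struct: FPMUL busy until I1 writes@8
I3  is:10  ro:17  ex:18  wr:19  — RAW R2: wait I2 write@16
I4  is:20  ro:21  ex:22  wr:23  — struct: ALU busy until I3 writes@19
I5  is:24  ro:25  ex:26  wr:27  — struct: ALU busy until I4 writes@23
I6  is:25  ro:26  ex:31  wr:32

cycle = 32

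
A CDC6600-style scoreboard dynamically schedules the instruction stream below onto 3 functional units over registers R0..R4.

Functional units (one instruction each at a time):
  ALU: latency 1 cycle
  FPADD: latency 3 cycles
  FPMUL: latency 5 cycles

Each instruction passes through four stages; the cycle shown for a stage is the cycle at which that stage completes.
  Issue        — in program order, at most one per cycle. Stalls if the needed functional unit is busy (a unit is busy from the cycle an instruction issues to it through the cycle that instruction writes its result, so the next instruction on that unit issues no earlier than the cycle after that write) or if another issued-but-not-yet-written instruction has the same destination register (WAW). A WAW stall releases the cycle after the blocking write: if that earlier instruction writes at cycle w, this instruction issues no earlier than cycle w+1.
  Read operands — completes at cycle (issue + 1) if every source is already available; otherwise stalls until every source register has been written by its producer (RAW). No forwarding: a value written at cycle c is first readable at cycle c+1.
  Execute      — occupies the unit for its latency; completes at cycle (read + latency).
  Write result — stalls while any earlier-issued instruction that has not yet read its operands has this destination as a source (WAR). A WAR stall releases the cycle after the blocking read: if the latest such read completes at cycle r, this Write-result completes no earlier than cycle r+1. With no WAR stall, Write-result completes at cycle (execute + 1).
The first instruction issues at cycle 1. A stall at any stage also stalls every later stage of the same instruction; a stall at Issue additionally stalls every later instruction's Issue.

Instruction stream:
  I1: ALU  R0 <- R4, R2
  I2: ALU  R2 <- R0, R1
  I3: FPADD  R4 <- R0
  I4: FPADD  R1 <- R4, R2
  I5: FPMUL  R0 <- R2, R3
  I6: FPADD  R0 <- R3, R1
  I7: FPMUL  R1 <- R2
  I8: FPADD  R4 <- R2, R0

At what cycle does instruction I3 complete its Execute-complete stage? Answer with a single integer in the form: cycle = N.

cycle = 10

1) issue 1, read 2, done 3, write 4
2) issue 5, read 6, done 7, write 8  <struct: ALU busy until I1 writes@4>
3) issue 6, read 7, done 10, write 11
4) issue 12, read 13, done 16, write 17  <struct: FPADD busy until I3 writes@11>
5) issue 13, read 14, done 19, write 20
6) issue 21, read 22, done 25, write 26  <WAW R0: wait I5 write@20>
7) issue 22, read 23, done 28, write 29
8) issue 27, read 28, done 31, write 32  <struct: FPADD busy until I6 writes@26>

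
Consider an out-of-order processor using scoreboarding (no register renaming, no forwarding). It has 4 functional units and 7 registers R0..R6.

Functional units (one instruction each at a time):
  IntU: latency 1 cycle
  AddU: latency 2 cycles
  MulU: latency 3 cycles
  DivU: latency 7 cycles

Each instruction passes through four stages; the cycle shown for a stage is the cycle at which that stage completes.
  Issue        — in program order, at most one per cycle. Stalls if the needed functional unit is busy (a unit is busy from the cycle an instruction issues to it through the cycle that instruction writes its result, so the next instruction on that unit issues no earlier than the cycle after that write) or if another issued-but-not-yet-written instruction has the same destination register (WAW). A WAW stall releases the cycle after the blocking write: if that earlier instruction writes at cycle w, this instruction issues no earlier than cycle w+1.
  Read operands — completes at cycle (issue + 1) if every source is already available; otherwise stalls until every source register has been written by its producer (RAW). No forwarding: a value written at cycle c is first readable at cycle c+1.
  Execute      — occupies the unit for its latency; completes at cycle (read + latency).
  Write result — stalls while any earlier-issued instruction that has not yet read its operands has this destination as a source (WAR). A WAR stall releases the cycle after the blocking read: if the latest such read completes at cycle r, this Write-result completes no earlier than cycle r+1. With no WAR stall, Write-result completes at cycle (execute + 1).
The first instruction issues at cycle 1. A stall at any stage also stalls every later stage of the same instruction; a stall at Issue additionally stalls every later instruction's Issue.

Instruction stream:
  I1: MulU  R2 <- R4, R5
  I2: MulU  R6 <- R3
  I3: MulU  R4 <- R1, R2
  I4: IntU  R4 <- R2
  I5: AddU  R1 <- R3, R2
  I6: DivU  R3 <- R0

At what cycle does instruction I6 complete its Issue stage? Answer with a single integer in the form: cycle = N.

[1] I1→MulU
[2] I1 RO
[5] I1 EX
[6] I1 WR R2
[7] I2→MulU
[8] I2 RO
[11] I2 EX
[12] I2 WR R6
[13] I3→MulU
[14] I3 RO
[17] I3 EX
[18] I3 WR R4
[19] I4→IntU
[20] I4 RO, I5→AddU
[21] I4 EX, I5 RO, I6→DivU
[22] I4 WR R4, I6 RO
[23] I5 EX
[24] I5 WR R1
[29] I6 EX
[30] I6 WR R3

cycle = 21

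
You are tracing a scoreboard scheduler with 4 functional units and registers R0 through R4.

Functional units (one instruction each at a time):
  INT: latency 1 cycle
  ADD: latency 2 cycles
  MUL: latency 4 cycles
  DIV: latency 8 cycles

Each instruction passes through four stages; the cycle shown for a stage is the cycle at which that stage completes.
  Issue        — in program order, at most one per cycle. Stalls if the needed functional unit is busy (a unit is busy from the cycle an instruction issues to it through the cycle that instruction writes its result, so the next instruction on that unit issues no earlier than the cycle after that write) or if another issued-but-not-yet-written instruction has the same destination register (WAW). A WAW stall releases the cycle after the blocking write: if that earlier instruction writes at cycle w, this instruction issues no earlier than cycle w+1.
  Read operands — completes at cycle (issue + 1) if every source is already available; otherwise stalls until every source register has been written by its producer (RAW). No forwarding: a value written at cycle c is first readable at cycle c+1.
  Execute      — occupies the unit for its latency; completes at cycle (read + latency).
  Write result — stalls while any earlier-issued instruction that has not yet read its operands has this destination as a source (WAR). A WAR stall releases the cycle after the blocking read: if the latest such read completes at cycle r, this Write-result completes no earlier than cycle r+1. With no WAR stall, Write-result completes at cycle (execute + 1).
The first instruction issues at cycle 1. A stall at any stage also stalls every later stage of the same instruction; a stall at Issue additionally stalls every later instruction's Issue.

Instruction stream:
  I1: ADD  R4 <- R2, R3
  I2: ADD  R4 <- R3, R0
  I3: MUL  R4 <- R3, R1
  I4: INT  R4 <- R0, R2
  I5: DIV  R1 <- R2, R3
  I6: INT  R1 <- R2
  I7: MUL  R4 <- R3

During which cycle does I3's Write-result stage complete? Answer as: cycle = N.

c1: I1 issues→ADD
c2: I1 reads
c4: I1 exec-done
c5: I1 writes R4
c6: I2 issues→ADD
c7: I2 reads
c9: I2 exec-done
c10: I2 writes R4
c11: I3 issues→MUL
c12: I3 reads
c16: I3 exec-done
c17: I3 writes R4
c18: I4 issues→INT
c19: I4 reads; I5 issues→DIV
c20: I4 exec-done; I5 reads
c21: I4 writes R4
c28: I5 exec-done
c29: I5 writes R1
c30: I6 issues→INT
c31: I6 reads; I7 issues→MUL
c32: I6 exec-done; I7 reads
c33: I6 writes R1
c36: I7 exec-done
c37: I7 writes R4

cycle = 17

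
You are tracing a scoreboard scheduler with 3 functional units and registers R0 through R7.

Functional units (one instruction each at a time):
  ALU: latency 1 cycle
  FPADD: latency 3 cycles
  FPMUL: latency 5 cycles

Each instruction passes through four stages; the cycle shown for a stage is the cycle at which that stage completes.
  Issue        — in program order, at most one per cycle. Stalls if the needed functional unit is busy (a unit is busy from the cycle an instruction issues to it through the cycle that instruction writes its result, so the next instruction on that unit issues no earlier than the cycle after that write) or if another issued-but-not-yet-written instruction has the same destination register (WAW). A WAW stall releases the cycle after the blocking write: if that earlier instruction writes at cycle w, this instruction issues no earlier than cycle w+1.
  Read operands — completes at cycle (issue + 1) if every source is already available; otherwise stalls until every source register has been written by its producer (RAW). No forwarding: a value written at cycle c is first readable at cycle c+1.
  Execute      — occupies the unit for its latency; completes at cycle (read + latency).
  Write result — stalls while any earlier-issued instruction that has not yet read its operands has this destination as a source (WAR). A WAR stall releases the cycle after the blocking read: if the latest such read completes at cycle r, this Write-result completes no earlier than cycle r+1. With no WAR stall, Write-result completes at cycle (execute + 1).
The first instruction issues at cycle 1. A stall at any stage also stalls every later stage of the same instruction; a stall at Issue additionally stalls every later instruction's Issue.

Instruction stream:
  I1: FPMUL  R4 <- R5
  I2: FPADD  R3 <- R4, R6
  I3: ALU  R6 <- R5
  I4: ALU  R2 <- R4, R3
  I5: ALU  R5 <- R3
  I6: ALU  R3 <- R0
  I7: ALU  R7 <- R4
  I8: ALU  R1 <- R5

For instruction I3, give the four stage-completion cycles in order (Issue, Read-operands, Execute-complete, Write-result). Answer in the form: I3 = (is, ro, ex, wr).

I3 = (3, 4, 5, 10)

c1: I1 issues→FPMUL
c2: I1 reads, I2 issues→FPADD
c3: I3 issues→ALU
c4: I3 reads
c5: I3 exec-done
c7: I1 exec-done
c8: I1 writes R4
c9: I2 reads
c10: I3 writes R6
c11: I4 issues→ALU
c12: I2 exec-done
c13: I2 writes R3
c14: I4 reads
c15: I4 exec-done
c16: I4 writes R2
c17: I5 issues→ALU
c18: I5 reads
c19: I5 exec-done
c20: I5 writes R5
c21: I6 issues→ALU
c22: I6 reads
c23: I6 exec-done
c24: I6 writes R3
c25: I7 issues→ALU
c26: I7 reads
c27: I7 exec-done
c28: I7 writes R7
c29: I8 issues→ALU
c30: I8 reads
c31: I8 exec-done
c32: I8 writes R1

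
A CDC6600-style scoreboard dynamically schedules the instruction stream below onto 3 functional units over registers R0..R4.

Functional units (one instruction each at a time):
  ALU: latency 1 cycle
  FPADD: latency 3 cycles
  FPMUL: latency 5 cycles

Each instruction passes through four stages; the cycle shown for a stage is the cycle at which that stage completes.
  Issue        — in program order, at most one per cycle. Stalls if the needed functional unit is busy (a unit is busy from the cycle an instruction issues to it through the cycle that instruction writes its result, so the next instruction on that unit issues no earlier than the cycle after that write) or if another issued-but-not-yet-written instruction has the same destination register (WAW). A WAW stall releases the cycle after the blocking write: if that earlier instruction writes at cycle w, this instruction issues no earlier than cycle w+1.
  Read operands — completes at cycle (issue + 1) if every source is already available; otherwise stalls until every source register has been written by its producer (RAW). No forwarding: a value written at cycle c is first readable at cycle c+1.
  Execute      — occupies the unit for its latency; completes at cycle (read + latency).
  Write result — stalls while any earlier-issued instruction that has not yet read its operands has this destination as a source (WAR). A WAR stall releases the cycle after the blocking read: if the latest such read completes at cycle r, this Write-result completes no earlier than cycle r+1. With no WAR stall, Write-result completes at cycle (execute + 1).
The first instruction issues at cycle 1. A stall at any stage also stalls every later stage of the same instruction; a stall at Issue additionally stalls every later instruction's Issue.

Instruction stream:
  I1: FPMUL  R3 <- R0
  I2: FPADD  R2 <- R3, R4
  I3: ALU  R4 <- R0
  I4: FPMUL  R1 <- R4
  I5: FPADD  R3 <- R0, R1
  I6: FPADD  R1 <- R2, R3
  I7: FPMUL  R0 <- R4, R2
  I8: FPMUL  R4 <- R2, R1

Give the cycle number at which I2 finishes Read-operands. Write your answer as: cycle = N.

I1  is:1  ro:2  ex:7  wr:8
I2  is:2  ro:9  ex:12  wr:13  — RAW R3: wait I1 write@8
I3  is:3  ro:4  ex:5  wr:10  — WAR R4: wait I2 read@9
I4  is:9  ro:11  ex:16  wr:17  — struct: FPMUL busy until I1 writes@8, RAW R4: wait I3 write@10
I5  is:14  ro:18  ex:21  wr:22  — struct: FPADD busy until I2 writes@13, RAW R1: wait I4 write@17
I6  is:23  ro:24  ex:27  wr:28  — struct: FPADD busy until I5 writes@22
I7  is:24  ro:25  ex:30  wr:31
I8  is:32  ro:33  ex:38  wr:39  — struct: FPMUL busy until I7 writes@31

cycle = 9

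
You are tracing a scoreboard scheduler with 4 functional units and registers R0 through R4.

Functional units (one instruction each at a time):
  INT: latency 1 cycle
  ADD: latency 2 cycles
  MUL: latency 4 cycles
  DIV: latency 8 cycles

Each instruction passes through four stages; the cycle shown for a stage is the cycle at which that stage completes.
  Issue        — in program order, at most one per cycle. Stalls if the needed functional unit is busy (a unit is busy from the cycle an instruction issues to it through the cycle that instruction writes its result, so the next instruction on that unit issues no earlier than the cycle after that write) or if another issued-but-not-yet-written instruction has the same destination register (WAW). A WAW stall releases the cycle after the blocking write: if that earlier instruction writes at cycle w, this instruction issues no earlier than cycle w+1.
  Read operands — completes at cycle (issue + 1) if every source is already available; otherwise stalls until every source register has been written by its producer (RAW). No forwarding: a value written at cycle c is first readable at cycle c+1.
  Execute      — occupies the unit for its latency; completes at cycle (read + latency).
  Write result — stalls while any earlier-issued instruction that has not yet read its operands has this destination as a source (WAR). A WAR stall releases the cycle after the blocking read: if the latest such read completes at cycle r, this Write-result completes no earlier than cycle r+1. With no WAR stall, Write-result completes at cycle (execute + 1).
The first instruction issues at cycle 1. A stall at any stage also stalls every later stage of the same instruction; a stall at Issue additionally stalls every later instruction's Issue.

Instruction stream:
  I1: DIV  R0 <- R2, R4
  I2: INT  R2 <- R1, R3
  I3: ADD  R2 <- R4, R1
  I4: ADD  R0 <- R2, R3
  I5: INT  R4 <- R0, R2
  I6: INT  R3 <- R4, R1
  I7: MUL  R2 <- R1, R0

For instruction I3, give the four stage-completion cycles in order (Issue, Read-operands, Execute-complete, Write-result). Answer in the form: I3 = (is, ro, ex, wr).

c1: I1 issues→DIV
c2: I1 reads; I2 issues→INT
c3: I2 reads
c4: I2 exec-done
c5: I2 writes R2
c6: I3 issues→ADD
c7: I3 reads
c9: I3 exec-done
c10: I1 exec-done; I3 writes R2
c11: I1 writes R0
c12: I4 issues→ADD
c13: I4 reads; I5 issues→INT
c15: I4 exec-done
c16: I4 writes R0
c17: I5 reads
c18: I5 exec-done
c19: I5 writes R4
c20: I6 issues→INT
c21: I6 reads; I7 issues→MUL
c22: I6 exec-done; I7 reads
c23: I6 writes R3
c26: I7 exec-done
c27: I7 writes R2

I3 = (6, 7, 9, 10)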